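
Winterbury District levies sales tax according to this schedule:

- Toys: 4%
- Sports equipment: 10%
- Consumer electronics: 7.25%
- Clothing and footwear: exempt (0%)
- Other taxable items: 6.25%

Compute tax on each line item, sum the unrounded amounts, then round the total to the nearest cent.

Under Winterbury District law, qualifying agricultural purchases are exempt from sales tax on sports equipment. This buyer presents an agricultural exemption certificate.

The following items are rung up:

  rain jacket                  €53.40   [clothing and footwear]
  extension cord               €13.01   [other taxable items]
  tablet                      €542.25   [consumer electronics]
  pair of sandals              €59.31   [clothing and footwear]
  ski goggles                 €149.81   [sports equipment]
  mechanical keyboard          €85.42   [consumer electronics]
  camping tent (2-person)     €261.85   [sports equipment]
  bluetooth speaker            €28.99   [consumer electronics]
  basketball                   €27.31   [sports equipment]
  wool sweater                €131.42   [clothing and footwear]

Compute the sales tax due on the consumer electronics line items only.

€47.61

Tablet €542.25: consumer electronics → 7.25% → €39.313125
Mechanical keyboard €85.42: consumer electronics → 7.25% → €6.19295
Bluetooth speaker €28.99: consumer electronics → 7.25% → €2.101775
Tax on consumer electronics: unrounded sum = €47.60785 → €47.61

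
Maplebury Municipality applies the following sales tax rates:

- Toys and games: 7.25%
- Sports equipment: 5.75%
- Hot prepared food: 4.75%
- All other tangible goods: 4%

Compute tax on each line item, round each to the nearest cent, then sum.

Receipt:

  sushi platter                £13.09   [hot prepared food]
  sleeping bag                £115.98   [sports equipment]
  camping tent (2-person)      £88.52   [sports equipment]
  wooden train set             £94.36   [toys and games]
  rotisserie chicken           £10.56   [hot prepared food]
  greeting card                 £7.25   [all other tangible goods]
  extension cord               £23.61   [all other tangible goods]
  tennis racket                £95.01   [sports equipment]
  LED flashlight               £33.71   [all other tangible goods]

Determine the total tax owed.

£27.76

Sushi platter £13.09: hot prepared food → 4.75% → £0.62
Sleeping bag £115.98: sports equipment → 5.75% → £6.67
Camping tent (2-person) £88.52: sports equipment → 5.75% → £5.09
Wooden train set £94.36: toys and games → 7.25% → £6.84
Rotisserie chicken £10.56: hot prepared food → 4.75% → £0.50
Greeting card £7.25: all other tangible goods → 4% → £0.29
Extension cord £23.61: all other tangible goods → 4% → £0.94
Tennis racket £95.01: sports equipment → 5.75% → £5.46
LED flashlight £33.71: all other tangible goods → 4% → £1.35
Total tax = £0.62 + £6.67 + £5.09 + £6.84 + £0.50 + £0.29 + £0.94 + £5.46 + £1.35 = £27.76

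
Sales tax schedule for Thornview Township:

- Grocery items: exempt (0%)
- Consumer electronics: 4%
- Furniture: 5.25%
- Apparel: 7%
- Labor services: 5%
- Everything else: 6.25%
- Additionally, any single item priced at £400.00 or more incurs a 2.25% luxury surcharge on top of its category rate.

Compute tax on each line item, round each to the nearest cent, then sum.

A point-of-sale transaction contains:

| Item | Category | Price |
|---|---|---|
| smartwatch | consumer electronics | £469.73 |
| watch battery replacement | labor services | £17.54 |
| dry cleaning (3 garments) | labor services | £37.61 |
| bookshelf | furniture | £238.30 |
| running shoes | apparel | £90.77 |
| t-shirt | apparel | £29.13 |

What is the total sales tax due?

Smartwatch £469.73: consumer electronics → 4% + 2.25% surcharge = 6.25% → £29.36
Watch battery replacement £17.54: labor services → 5% → £0.88
Dry cleaning (3 garments) £37.61: labor services → 5% → £1.88
Bookshelf £238.30: furniture → 5.25% → £12.51
Running shoes £90.77: apparel → 7% → £6.35
T-shirt £29.13: apparel → 7% → £2.04
Total tax = £29.36 + £0.88 + £1.88 + £12.51 + £6.35 + £2.04 = £53.02

£53.02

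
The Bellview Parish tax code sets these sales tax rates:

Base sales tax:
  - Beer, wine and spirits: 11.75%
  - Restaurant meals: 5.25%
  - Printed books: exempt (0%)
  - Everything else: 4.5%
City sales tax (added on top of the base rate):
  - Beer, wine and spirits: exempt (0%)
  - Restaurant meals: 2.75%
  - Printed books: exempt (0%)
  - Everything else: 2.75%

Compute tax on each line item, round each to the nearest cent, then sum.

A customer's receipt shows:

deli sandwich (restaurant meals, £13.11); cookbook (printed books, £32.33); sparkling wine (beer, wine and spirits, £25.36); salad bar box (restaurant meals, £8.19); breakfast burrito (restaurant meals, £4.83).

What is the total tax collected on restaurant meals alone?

£2.10

Deli sandwich £13.11: restaurant meals → 5.25% + 2.75% city = 8% → £1.05
Salad bar box £8.19: restaurant meals → 5.25% + 2.75% city = 8% → £0.66
Breakfast burrito £4.83: restaurant meals → 5.25% + 2.75% city = 8% → £0.39
Tax on restaurant meals = £1.05 + £0.66 + £0.39 = £2.10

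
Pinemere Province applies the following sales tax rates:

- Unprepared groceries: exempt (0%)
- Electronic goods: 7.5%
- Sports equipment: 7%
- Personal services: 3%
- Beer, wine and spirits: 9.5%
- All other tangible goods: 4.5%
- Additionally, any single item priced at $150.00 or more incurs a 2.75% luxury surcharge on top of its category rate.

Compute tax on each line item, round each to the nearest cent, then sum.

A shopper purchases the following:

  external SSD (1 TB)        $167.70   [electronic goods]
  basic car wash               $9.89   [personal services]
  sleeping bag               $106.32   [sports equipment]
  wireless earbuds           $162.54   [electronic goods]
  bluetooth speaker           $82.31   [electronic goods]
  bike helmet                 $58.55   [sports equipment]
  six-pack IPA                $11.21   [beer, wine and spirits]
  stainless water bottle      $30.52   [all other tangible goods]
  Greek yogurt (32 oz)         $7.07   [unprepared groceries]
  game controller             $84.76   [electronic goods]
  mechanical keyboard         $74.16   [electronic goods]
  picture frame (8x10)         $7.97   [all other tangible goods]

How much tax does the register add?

External SSD (1 TB) $167.70: electronic goods → 7.5% + 2.75% surcharge = 10.25% → $17.19
Basic car wash $9.89: personal services → 3% → $0.30
Sleeping bag $106.32: sports equipment → 7% → $7.44
Wireless earbuds $162.54: electronic goods → 7.5% + 2.75% surcharge = 10.25% → $16.66
Bluetooth speaker $82.31: electronic goods → 7.5% → $6.17
Bike helmet $58.55: sports equipment → 7% → $4.10
Six-pack IPA $11.21: beer, wine and spirits → 9.5% → $1.06
Stainless water bottle $30.52: all other tangible goods → 4.5% → $1.37
Greek yogurt (32 oz) $7.07: unprepared groceries → 0% → $0.00
Game controller $84.76: electronic goods → 7.5% → $6.36
Mechanical keyboard $74.16: electronic goods → 7.5% → $5.56
Picture frame (8x10) $7.97: all other tangible goods → 4.5% → $0.36
Total tax = $17.19 + $0.30 + $7.44 + $16.66 + $6.17 + $4.10 + $1.06 + $1.37 + $6.36 + $5.56 + $0.36 = $66.57

$66.57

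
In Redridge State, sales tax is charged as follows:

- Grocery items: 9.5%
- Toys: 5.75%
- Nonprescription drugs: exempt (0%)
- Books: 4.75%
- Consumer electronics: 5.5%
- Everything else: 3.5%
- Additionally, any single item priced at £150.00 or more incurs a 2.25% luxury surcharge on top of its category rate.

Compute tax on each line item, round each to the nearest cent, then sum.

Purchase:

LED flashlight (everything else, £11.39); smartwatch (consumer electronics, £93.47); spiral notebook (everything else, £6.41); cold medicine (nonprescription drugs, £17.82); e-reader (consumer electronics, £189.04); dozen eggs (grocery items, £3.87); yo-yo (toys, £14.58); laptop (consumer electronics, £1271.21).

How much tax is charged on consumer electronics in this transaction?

Smartwatch £93.47: consumer electronics → 5.5% → £5.14
E-reader £189.04: consumer electronics → 5.5% + 2.25% surcharge = 7.75% → £14.65
Laptop £1271.21: consumer electronics → 5.5% + 2.25% surcharge = 7.75% → £98.52
Tax on consumer electronics = £5.14 + £14.65 + £98.52 = £118.31

£118.31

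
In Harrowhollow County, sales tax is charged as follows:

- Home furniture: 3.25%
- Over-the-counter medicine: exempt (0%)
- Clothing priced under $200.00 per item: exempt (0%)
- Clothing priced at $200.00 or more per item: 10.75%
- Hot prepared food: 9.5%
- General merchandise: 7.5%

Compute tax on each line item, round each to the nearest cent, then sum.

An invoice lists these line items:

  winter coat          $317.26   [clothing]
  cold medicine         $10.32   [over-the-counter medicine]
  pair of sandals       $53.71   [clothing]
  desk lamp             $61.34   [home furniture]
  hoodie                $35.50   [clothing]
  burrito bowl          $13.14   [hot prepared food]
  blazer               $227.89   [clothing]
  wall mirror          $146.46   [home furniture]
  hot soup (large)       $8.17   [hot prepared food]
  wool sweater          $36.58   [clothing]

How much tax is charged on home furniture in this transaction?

Desk lamp $61.34: home furniture → 3.25% → $1.99
Wall mirror $146.46: home furniture → 3.25% → $4.76
Tax on home furniture = $1.99 + $4.76 = $6.75

$6.75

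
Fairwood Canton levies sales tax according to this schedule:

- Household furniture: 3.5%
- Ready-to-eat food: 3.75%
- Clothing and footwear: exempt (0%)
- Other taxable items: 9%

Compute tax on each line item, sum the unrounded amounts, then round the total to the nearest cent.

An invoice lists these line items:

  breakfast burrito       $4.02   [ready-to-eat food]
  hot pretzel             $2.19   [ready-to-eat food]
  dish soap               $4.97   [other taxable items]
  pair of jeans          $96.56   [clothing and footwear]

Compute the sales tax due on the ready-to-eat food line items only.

$0.23

Breakfast burrito $4.02: ready-to-eat food → 3.75% → $0.15075
Hot pretzel $2.19: ready-to-eat food → 3.75% → $0.082125
Tax on ready-to-eat food: unrounded sum = $0.232875 → $0.23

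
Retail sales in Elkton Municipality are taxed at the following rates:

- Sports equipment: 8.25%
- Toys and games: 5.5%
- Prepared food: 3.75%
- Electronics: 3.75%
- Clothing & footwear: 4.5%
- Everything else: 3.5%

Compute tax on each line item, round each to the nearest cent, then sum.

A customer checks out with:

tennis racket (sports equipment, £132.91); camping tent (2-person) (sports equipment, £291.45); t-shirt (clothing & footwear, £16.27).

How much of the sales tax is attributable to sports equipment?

£35.01

Tennis racket £132.91: sports equipment → 8.25% → £10.97
Camping tent (2-person) £291.45: sports equipment → 8.25% → £24.04
Tax on sports equipment = £10.97 + £24.04 = £35.01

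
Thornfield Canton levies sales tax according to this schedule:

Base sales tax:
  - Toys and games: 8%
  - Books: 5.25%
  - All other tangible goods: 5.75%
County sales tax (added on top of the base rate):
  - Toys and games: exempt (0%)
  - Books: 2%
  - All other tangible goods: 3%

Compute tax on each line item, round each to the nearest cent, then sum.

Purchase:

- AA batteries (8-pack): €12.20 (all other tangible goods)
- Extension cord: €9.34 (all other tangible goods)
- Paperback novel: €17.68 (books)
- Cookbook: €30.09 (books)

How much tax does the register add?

AA batteries (8-pack) €12.20: all other tangible goods → 5.75% + 3% county = 8.75% → €1.07
Extension cord €9.34: all other tangible goods → 5.75% + 3% county = 8.75% → €0.82
Paperback novel €17.68: books → 5.25% + 2% county = 7.25% → €1.28
Cookbook €30.09: books → 5.25% + 2% county = 7.25% → €2.18
Total tax = €1.07 + €0.82 + €1.28 + €2.18 = €5.35

€5.35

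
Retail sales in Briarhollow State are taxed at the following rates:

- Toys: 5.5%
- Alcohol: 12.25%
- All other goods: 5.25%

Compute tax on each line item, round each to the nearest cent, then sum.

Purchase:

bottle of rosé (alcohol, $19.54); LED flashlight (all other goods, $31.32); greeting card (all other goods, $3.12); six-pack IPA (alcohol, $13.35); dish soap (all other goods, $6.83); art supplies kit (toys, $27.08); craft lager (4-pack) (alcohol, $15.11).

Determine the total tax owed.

$9.53

Bottle of rosé $19.54: alcohol → 12.25% → $2.39
LED flashlight $31.32: all other goods → 5.25% → $1.64
Greeting card $3.12: all other goods → 5.25% → $0.16
Six-pack IPA $13.35: alcohol → 12.25% → $1.64
Dish soap $6.83: all other goods → 5.25% → $0.36
Art supplies kit $27.08: toys → 5.5% → $1.49
Craft lager (4-pack) $15.11: alcohol → 12.25% → $1.85
Total tax = $2.39 + $1.64 + $0.16 + $1.64 + $0.36 + $1.49 + $1.85 = $9.53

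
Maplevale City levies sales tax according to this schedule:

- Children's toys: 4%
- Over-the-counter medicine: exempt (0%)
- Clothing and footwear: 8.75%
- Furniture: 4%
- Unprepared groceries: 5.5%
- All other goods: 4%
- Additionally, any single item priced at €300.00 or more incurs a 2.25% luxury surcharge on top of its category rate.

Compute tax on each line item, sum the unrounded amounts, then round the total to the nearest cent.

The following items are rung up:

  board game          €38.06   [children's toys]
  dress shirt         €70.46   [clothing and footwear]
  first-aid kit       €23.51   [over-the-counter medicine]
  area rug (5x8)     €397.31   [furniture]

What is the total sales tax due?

€32.52

Board game €38.06: children's toys → 4% → €1.5224
Dress shirt €70.46: clothing and footwear → 8.75% → €6.16525
First-aid kit €23.51: over-the-counter medicine → 0% → €0.00
Area rug (5x8) €397.31: furniture → 4% + 2.25% surcharge = 6.25% → €24.831875
Unrounded tax sum = €32.519525 → €32.52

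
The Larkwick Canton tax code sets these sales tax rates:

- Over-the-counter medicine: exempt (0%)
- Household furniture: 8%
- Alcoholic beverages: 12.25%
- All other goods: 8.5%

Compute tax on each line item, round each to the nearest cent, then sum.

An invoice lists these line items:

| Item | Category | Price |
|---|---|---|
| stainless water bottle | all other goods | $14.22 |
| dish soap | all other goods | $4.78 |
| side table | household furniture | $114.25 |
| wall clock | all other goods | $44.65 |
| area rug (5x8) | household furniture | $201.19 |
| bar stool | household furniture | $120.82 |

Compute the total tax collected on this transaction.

Stainless water bottle $14.22: all other goods → 8.5% → $1.21
Dish soap $4.78: all other goods → 8.5% → $0.41
Side table $114.25: household furniture → 8% → $9.14
Wall clock $44.65: all other goods → 8.5% → $3.80
Area rug (5x8) $201.19: household furniture → 8% → $16.10
Bar stool $120.82: household furniture → 8% → $9.67
Total tax = $1.21 + $0.41 + $9.14 + $3.80 + $16.10 + $9.67 = $40.33

$40.33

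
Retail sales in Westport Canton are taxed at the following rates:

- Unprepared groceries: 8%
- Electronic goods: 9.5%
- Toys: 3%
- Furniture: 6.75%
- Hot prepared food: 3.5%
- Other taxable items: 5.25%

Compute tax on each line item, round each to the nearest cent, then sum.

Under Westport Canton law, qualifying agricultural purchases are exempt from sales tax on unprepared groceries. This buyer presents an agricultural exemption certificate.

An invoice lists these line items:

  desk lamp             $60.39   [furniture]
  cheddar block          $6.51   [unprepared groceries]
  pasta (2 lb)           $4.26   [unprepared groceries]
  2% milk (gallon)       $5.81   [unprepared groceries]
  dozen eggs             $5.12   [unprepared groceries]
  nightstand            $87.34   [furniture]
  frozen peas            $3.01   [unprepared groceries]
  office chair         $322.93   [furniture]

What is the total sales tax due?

Desk lamp $60.39: furniture → 6.75% → $4.08
Cheddar block $6.51: unprepared groceries, buyer-exempt → 0% → $0.00
Pasta (2 lb) $4.26: unprepared groceries, buyer-exempt → 0% → $0.00
2% milk (gallon) $5.81: unprepared groceries, buyer-exempt → 0% → $0.00
Dozen eggs $5.12: unprepared groceries, buyer-exempt → 0% → $0.00
Nightstand $87.34: furniture → 6.75% → $5.90
Frozen peas $3.01: unprepared groceries, buyer-exempt → 0% → $0.00
Office chair $322.93: furniture → 6.75% → $21.80
Total tax = $4.08 + $5.90 + $21.80 = $31.78

$31.78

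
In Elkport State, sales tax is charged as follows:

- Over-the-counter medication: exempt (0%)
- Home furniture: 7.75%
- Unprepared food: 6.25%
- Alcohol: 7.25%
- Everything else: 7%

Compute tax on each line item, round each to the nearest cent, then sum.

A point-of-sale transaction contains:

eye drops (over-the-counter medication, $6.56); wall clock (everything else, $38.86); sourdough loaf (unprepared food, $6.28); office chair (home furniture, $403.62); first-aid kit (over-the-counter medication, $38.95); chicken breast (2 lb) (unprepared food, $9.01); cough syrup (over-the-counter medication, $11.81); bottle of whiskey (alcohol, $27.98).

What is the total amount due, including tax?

Eye drops $6.56: over-the-counter medication → 0% → $0.00
Wall clock $38.86: everything else → 7% → $2.72
Sourdough loaf $6.28: unprepared food → 6.25% → $0.39
Office chair $403.62: home furniture → 7.75% → $31.28
First-aid kit $38.95: over-the-counter medication → 0% → $0.00
Chicken breast (2 lb) $9.01: unprepared food → 6.25% → $0.56
Cough syrup $11.81: over-the-counter medication → 0% → $0.00
Bottle of whiskey $27.98: alcohol → 7.25% → $2.03
Subtotal = $543.07; tax = $36.98; total due = $580.05

$580.05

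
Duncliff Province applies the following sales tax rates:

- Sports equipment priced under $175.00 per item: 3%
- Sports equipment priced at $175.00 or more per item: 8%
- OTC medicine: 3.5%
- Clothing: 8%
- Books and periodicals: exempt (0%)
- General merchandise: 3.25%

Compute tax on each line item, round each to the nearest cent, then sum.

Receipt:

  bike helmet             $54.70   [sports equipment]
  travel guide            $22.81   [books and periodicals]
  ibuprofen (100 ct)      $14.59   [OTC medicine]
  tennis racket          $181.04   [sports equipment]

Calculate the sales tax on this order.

Bike helmet $54.70: sports equipment, under $175.00 → 3% → $1.64
Travel guide $22.81: books and periodicals → 0% → $0.00
Ibuprofen (100 ct) $14.59: OTC medicine → 3.5% → $0.51
Tennis racket $181.04: sports equipment, $175.00 or more → 8% → $14.48
Total tax = $1.64 + $0.51 + $14.48 = $16.63

$16.63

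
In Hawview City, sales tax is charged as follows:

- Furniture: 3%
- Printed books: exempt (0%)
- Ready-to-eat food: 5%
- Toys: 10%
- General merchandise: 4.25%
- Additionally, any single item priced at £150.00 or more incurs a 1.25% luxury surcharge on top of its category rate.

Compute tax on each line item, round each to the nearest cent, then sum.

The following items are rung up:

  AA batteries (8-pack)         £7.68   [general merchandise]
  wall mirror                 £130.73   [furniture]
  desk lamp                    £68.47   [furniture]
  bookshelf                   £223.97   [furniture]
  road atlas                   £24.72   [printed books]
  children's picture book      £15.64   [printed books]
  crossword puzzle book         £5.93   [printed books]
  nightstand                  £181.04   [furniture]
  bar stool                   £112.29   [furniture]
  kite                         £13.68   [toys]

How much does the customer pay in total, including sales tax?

AA batteries (8-pack) £7.68: general merchandise → 4.25% → £0.33
Wall mirror £130.73: furniture → 3% → £3.92
Desk lamp £68.47: furniture → 3% → £2.05
Bookshelf £223.97: furniture → 3% + 1.25% surcharge = 4.25% → £9.52
Road atlas £24.72: printed books → 0% → £0.00
Children's picture book £15.64: printed books → 0% → £0.00
Crossword puzzle book £5.93: printed books → 0% → £0.00
Nightstand £181.04: furniture → 3% + 1.25% surcharge = 4.25% → £7.69
Bar stool £112.29: furniture → 3% → £3.37
Kite £13.68: toys → 10% → £1.37
Subtotal = £784.15; tax = £28.25; total due = £812.40

£812.40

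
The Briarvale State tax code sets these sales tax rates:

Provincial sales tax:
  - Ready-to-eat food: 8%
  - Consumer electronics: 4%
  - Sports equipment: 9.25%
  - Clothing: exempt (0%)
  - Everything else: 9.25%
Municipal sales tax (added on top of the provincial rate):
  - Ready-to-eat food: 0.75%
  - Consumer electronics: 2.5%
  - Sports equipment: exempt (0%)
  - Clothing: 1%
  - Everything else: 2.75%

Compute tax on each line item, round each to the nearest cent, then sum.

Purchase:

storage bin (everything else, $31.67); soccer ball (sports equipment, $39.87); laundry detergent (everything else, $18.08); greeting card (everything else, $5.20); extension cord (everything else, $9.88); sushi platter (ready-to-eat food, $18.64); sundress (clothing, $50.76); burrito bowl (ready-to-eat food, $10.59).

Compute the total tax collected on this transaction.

Storage bin $31.67: everything else → 9.25% + 2.75% municipal = 12% → $3.80
Soccer ball $39.87: sports equipment → 9.25% + 0% municipal = 9.25% → $3.69
Laundry detergent $18.08: everything else → 9.25% + 2.75% municipal = 12% → $2.17
Greeting card $5.20: everything else → 9.25% + 2.75% municipal = 12% → $0.62
Extension cord $9.88: everything else → 9.25% + 2.75% municipal = 12% → $1.19
Sushi platter $18.64: ready-to-eat food → 8% + 0.75% municipal = 8.75% → $1.63
Sundress $50.76: clothing → 0% + 1% municipal = 1% → $0.51
Burrito bowl $10.59: ready-to-eat food → 8% + 0.75% municipal = 8.75% → $0.93
Total tax = $3.80 + $3.69 + $2.17 + $0.62 + $1.19 + $1.63 + $0.51 + $0.93 = $14.54

$14.54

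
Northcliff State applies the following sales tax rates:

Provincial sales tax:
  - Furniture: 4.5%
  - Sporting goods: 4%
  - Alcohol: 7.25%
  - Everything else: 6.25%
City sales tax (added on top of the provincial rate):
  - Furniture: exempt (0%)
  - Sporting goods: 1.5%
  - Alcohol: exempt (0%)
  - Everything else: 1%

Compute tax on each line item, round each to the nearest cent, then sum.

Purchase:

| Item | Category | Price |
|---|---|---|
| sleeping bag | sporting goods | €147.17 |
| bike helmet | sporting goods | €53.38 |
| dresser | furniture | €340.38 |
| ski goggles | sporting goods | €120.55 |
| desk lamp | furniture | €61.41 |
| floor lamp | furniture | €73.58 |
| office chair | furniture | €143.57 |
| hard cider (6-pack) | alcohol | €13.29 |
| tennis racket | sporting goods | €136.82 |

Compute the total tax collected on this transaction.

Sleeping bag €147.17: sporting goods → 4% + 1.5% city = 5.5% → €8.09
Bike helmet €53.38: sporting goods → 4% + 1.5% city = 5.5% → €2.94
Dresser €340.38: furniture → 4.5% + 0% city = 4.5% → €15.32
Ski goggles €120.55: sporting goods → 4% + 1.5% city = 5.5% → €6.63
Desk lamp €61.41: furniture → 4.5% + 0% city = 4.5% → €2.76
Floor lamp €73.58: furniture → 4.5% + 0% city = 4.5% → €3.31
Office chair €143.57: furniture → 4.5% + 0% city = 4.5% → €6.46
Hard cider (6-pack) €13.29: alcohol → 7.25% + 0% city = 7.25% → €0.96
Tennis racket €136.82: sporting goods → 4% + 1.5% city = 5.5% → €7.53
Total tax = €8.09 + €2.94 + €15.32 + €6.63 + €2.76 + €3.31 + €6.46 + €0.96 + €7.53 = €54.00

€54.00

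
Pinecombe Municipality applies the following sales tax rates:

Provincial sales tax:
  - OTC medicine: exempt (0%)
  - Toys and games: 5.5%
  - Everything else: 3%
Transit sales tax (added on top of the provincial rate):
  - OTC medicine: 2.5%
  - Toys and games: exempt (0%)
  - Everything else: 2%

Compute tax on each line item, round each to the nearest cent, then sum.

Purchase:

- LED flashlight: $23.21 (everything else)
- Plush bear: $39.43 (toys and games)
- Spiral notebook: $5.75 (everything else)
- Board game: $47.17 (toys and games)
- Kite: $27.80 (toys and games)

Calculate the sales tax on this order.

$7.74

LED flashlight $23.21: everything else → 3% + 2% transit = 5% → $1.16
Plush bear $39.43: toys and games → 5.5% + 0% transit = 5.5% → $2.17
Spiral notebook $5.75: everything else → 3% + 2% transit = 5% → $0.29
Board game $47.17: toys and games → 5.5% + 0% transit = 5.5% → $2.59
Kite $27.80: toys and games → 5.5% + 0% transit = 5.5% → $1.53
Total tax = $1.16 + $2.17 + $0.29 + $2.59 + $1.53 = $7.74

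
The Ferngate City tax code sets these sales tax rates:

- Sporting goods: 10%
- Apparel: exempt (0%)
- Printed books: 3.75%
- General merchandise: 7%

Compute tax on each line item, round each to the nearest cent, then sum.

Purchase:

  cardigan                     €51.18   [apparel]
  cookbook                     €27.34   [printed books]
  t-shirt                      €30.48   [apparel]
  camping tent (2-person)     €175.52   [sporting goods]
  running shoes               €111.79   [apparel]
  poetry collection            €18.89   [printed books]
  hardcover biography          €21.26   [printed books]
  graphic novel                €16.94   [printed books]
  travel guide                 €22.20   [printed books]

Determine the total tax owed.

Cardigan €51.18: apparel → 0% → €0.00
Cookbook €27.34: printed books → 3.75% → €1.03
T-shirt €30.48: apparel → 0% → €0.00
Camping tent (2-person) €175.52: sporting goods → 10% → €17.55
Running shoes €111.79: apparel → 0% → €0.00
Poetry collection €18.89: printed books → 3.75% → €0.71
Hardcover biography €21.26: printed books → 3.75% → €0.80
Graphic novel €16.94: printed books → 3.75% → €0.64
Travel guide €22.20: printed books → 3.75% → €0.83
Total tax = €1.03 + €17.55 + €0.71 + €0.80 + €0.64 + €0.83 = €21.56

€21.56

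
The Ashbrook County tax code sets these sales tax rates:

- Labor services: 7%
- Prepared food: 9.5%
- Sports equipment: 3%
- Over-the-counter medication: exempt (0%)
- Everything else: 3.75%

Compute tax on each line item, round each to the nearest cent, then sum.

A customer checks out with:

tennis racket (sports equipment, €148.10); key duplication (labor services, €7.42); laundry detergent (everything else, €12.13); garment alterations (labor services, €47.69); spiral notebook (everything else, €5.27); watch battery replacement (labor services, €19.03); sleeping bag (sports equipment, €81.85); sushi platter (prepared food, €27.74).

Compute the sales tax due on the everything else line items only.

Laundry detergent €12.13: everything else → 3.75% → €0.45
Spiral notebook €5.27: everything else → 3.75% → €0.20
Tax on everything else = €0.45 + €0.20 = €0.65

€0.65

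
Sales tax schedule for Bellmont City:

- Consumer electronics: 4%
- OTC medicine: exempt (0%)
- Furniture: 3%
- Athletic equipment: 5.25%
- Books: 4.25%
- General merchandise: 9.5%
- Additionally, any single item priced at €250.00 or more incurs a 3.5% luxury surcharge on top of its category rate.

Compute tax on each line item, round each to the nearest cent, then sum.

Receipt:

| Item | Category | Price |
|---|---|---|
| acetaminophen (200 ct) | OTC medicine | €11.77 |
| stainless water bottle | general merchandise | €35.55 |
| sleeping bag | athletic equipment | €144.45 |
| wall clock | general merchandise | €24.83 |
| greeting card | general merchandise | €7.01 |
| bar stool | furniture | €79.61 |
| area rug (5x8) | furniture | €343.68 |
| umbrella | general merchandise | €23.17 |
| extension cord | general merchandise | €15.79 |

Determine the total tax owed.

€42.42

Acetaminophen (200 ct) €11.77: OTC medicine → 0% → €0.00
Stainless water bottle €35.55: general merchandise → 9.5% → €3.38
Sleeping bag €144.45: athletic equipment → 5.25% → €7.58
Wall clock €24.83: general merchandise → 9.5% → €2.36
Greeting card €7.01: general merchandise → 9.5% → €0.67
Bar stool €79.61: furniture → 3% → €2.39
Area rug (5x8) €343.68: furniture → 3% + 3.5% surcharge = 6.5% → €22.34
Umbrella €23.17: general merchandise → 9.5% → €2.20
Extension cord €15.79: general merchandise → 9.5% → €1.50
Total tax = €3.38 + €7.58 + €2.36 + €0.67 + €2.39 + €22.34 + €2.20 + €1.50 = €42.42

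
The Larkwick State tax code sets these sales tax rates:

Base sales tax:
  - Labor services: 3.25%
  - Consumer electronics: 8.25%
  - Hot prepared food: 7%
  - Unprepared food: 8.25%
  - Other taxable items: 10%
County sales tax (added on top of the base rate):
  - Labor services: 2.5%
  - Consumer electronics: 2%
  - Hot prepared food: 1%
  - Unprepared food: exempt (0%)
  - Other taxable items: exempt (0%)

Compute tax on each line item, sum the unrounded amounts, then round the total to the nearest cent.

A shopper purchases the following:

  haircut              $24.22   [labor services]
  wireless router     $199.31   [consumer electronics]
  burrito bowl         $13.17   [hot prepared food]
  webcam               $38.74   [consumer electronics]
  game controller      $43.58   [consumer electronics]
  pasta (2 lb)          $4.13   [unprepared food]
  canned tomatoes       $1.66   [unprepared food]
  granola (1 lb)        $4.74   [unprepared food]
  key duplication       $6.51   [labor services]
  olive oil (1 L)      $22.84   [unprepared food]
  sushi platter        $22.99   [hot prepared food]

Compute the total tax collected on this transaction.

Haircut $24.22: labor services → 3.25% + 2.5% county = 5.75% → $1.39265
Wireless router $199.31: consumer electronics → 8.25% + 2% county = 10.25% → $20.429275
Burrito bowl $13.17: hot prepared food → 7% + 1% county = 8% → $1.0536
Webcam $38.74: consumer electronics → 8.25% + 2% county = 10.25% → $3.97085
Game controller $43.58: consumer electronics → 8.25% + 2% county = 10.25% → $4.46695
Pasta (2 lb) $4.13: unprepared food → 8.25% + 0% county = 8.25% → $0.340725
Canned tomatoes $1.66: unprepared food → 8.25% + 0% county = 8.25% → $0.13695
Granola (1 lb) $4.74: unprepared food → 8.25% + 0% county = 8.25% → $0.39105
Key duplication $6.51: labor services → 3.25% + 2.5% county = 5.75% → $0.374325
Olive oil (1 L) $22.84: unprepared food → 8.25% + 0% county = 8.25% → $1.8843
Sushi platter $22.99: hot prepared food → 7% + 1% county = 8% → $1.8392
Unrounded tax sum = $36.279875 → $36.28

$36.28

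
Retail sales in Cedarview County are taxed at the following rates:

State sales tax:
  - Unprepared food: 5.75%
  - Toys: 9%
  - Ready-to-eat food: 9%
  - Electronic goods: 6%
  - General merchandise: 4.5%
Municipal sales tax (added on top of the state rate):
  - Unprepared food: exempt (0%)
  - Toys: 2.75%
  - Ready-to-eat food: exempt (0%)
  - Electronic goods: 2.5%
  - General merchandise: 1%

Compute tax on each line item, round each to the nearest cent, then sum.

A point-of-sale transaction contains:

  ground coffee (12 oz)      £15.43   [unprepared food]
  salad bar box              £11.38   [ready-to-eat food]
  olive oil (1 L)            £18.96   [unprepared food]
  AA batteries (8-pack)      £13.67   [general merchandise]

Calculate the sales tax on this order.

£3.75

Ground coffee (12 oz) £15.43: unprepared food → 5.75% + 0% municipal = 5.75% → £0.89
Salad bar box £11.38: ready-to-eat food → 9% + 0% municipal = 9% → £1.02
Olive oil (1 L) £18.96: unprepared food → 5.75% + 0% municipal = 5.75% → £1.09
AA batteries (8-pack) £13.67: general merchandise → 4.5% + 1% municipal = 5.5% → £0.75
Total tax = £0.89 + £1.02 + £1.09 + £0.75 = £3.75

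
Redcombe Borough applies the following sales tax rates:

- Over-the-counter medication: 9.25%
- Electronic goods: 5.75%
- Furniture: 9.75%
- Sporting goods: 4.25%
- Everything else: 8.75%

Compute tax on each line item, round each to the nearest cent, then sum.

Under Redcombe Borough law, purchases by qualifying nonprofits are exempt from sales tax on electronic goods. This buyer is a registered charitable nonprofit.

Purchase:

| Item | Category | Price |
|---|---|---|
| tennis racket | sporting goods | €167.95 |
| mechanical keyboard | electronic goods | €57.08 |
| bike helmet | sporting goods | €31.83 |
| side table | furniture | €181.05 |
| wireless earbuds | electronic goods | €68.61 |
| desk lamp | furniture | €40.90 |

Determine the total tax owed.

Tennis racket €167.95: sporting goods → 4.25% → €7.14
Mechanical keyboard €57.08: electronic goods, buyer-exempt → 0% → €0.00
Bike helmet €31.83: sporting goods → 4.25% → €1.35
Side table €181.05: furniture → 9.75% → €17.65
Wireless earbuds €68.61: electronic goods, buyer-exempt → 0% → €0.00
Desk lamp €40.90: furniture → 9.75% → €3.99
Total tax = €7.14 + €1.35 + €17.65 + €3.99 = €30.13

€30.13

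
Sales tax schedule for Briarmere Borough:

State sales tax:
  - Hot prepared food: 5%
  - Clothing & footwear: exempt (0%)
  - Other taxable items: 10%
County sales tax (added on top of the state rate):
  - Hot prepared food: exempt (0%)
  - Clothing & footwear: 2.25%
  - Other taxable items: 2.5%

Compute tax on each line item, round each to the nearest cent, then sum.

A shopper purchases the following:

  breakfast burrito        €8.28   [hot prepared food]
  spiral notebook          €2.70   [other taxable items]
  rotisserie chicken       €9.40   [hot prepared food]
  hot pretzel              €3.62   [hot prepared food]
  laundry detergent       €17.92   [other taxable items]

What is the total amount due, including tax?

Breakfast burrito €8.28: hot prepared food → 5% + 0% county = 5% → €0.41
Spiral notebook €2.70: other taxable items → 10% + 2.5% county = 12.5% → €0.34
Rotisserie chicken €9.40: hot prepared food → 5% + 0% county = 5% → €0.47
Hot pretzel €3.62: hot prepared food → 5% + 0% county = 5% → €0.18
Laundry detergent €17.92: other taxable items → 10% + 2.5% county = 12.5% → €2.24
Subtotal = €41.92; tax = €3.64; total due = €45.56

€45.56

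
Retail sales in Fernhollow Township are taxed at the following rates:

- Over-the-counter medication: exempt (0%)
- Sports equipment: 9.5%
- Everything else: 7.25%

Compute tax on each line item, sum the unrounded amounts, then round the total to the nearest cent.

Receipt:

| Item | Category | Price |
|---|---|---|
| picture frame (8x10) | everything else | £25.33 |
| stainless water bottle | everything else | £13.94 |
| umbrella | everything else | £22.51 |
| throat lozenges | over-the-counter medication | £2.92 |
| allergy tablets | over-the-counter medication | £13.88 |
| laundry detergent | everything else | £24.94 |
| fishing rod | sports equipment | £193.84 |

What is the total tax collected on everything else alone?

Picture frame (8x10) £25.33: everything else → 7.25% → £1.836425
Stainless water bottle £13.94: everything else → 7.25% → £1.01065
Umbrella £22.51: everything else → 7.25% → £1.631975
Laundry detergent £24.94: everything else → 7.25% → £1.80815
Tax on everything else: unrounded sum = £6.2872 → £6.29

£6.29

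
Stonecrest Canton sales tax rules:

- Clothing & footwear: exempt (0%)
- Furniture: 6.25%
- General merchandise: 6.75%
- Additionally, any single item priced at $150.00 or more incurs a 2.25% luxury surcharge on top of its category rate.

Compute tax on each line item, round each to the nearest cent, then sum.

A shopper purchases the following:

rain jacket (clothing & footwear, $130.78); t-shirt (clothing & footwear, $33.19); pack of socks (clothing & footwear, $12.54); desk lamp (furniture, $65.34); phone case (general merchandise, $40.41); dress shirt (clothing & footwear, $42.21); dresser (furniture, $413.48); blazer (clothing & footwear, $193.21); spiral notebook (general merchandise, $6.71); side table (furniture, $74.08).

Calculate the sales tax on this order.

Rain jacket $130.78: clothing & footwear → 0% → $0.00
T-shirt $33.19: clothing & footwear → 0% → $0.00
Pack of socks $12.54: clothing & footwear → 0% → $0.00
Desk lamp $65.34: furniture → 6.25% → $4.08
Phone case $40.41: general merchandise → 6.75% → $2.73
Dress shirt $42.21: clothing & footwear → 0% → $0.00
Dresser $413.48: furniture → 6.25% + 2.25% surcharge = 8.5% → $35.15
Blazer $193.21: clothing & footwear → 0% + 2.25% surcharge = 2.25% → $4.35
Spiral notebook $6.71: general merchandise → 6.75% → $0.45
Side table $74.08: furniture → 6.25% → $4.63
Total tax = $4.08 + $2.73 + $35.15 + $4.35 + $0.45 + $4.63 = $51.39

$51.39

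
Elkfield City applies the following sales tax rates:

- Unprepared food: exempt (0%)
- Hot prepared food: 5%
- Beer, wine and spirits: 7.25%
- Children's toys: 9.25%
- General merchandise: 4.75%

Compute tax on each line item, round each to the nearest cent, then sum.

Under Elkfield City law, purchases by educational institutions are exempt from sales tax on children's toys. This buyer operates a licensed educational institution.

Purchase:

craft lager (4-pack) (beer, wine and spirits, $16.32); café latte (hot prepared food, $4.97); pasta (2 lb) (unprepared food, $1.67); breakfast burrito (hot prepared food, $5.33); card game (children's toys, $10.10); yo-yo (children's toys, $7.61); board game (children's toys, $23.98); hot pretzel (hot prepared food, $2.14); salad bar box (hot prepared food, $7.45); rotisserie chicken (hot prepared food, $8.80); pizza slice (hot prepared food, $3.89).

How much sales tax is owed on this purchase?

$2.81

Craft lager (4-pack) $16.32: beer, wine and spirits → 7.25% → $1.18
Café latte $4.97: hot prepared food → 5% → $0.25
Pasta (2 lb) $1.67: unprepared food → 0% → $0.00
Breakfast burrito $5.33: hot prepared food → 5% → $0.27
Card game $10.10: children's toys, buyer-exempt → 0% → $0.00
Yo-yo $7.61: children's toys, buyer-exempt → 0% → $0.00
Board game $23.98: children's toys, buyer-exempt → 0% → $0.00
Hot pretzel $2.14: hot prepared food → 5% → $0.11
Salad bar box $7.45: hot prepared food → 5% → $0.37
Rotisserie chicken $8.80: hot prepared food → 5% → $0.44
Pizza slice $3.89: hot prepared food → 5% → $0.19
Total tax = $1.18 + $0.25 + $0.27 + $0.11 + $0.37 + $0.44 + $0.19 = $2.81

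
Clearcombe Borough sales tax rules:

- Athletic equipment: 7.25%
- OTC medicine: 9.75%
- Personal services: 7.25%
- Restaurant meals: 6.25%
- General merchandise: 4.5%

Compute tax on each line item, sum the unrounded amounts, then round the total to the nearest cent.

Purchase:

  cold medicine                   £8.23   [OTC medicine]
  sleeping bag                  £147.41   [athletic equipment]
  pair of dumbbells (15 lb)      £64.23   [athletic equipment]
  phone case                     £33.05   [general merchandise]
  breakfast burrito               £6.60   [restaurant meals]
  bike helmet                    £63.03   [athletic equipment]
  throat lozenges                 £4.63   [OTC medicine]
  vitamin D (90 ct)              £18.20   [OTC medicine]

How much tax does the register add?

£24.84

Cold medicine £8.23: OTC medicine → 9.75% → £0.802425
Sleeping bag £147.41: athletic equipment → 7.25% → £10.687225
Pair of dumbbells (15 lb) £64.23: athletic equipment → 7.25% → £4.656675
Phone case £33.05: general merchandise → 4.5% → £1.48725
Breakfast burrito £6.60: restaurant meals → 6.25% → £0.4125
Bike helmet £63.03: athletic equipment → 7.25% → £4.569675
Throat lozenges £4.63: OTC medicine → 9.75% → £0.451425
Vitamin D (90 ct) £18.20: OTC medicine → 9.75% → £1.7745
Unrounded tax sum = £24.841675 → £24.84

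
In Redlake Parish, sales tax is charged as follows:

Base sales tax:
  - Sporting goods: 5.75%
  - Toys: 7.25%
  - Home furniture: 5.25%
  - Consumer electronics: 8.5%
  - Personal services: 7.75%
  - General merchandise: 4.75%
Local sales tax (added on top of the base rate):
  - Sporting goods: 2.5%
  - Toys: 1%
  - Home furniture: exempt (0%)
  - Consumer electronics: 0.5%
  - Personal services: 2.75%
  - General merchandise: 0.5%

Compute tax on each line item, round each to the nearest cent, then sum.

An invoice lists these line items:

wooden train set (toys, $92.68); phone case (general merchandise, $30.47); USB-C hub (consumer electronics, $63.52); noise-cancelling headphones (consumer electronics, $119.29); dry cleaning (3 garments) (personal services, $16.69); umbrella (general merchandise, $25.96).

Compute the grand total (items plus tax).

$377.43

Wooden train set $92.68: toys → 7.25% + 1% local = 8.25% → $7.65
Phone case $30.47: general merchandise → 4.75% + 0.5% local = 5.25% → $1.60
USB-C hub $63.52: consumer electronics → 8.5% + 0.5% local = 9% → $5.72
Noise-cancelling headphones $119.29: consumer electronics → 8.5% + 0.5% local = 9% → $10.74
Dry cleaning (3 garments) $16.69: personal services → 7.75% + 2.75% local = 10.5% → $1.75
Umbrella $25.96: general merchandise → 4.75% + 0.5% local = 5.25% → $1.36
Subtotal = $348.61; tax = $28.82; total due = $377.43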